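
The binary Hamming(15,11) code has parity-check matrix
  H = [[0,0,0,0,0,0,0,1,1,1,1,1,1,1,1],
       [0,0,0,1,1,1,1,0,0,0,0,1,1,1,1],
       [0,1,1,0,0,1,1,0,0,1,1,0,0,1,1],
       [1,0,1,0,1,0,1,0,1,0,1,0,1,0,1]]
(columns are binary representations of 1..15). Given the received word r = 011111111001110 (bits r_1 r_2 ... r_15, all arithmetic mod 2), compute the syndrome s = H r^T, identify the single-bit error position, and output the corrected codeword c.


s = (1, 1, 1, 1)^T, error position = 15, corrected codeword c = 011111111001111

Compute s = H r^T mod 2 one row at a time:
  s_1 = 1 + 1 + 0 + 0 + 1 + 1 + 1 + 0 = 5 ≡ 1 (mod 2).
  s_2 = 1 + 1 + 1 + 1 + 1 + 1 + 1 + 0 = 7 ≡ 1 (mod 2).
  s_3 = 1 + 1 + 1 + 1 + 0 + 0 + 1 + 0 = 5 ≡ 1 (mod 2).
  s_4 = 0 + 1 + 1 + 1 + 1 + 0 + 1 + 0 = 5 ≡ 1 (mod 2).
s = (1, 1, 1, 1)^T — this equals column 15 of H (binary 1111), so error is at position 15.
Correct: flip bit 15 of r = 011111111001110 to get c = 011111111001111.


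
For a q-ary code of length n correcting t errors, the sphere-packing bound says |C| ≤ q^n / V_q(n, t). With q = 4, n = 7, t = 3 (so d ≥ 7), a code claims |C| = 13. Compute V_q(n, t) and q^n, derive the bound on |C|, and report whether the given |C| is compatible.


V_q(n, t) = 1156, q^n = 16384, Hamming bound = 14, |C| = 13 ≤ bound (satisfied).

Step 1: Compute V_q(n, t) = Σ_{j=0}^3 C(n, j) (q−1)^j.
  j = 0: C(7,0)·(3)^0 = 1·1 = 1.
  j = 1: C(7,1)·(3)^1 = 7·3 = 21.
  j = 2: C(7,2)·(3)^2 = 21·9 = 189.
  j = 3: C(7,3)·(3)^3 = 35·27 = 945.
  V_q(n, t) = 1 + 21 + 189 + 945 = 1156.
Step 2: q^n = 4^7 = 16384.
Step 3: Hamming bound ⌊q^n / V_q(n,t)⌋ = ⌊16384/1156⌋ = 14.
Step 4: Compare |C| = 13 to 14: satisfied.
The claimed |C| lies below the Hamming bound.


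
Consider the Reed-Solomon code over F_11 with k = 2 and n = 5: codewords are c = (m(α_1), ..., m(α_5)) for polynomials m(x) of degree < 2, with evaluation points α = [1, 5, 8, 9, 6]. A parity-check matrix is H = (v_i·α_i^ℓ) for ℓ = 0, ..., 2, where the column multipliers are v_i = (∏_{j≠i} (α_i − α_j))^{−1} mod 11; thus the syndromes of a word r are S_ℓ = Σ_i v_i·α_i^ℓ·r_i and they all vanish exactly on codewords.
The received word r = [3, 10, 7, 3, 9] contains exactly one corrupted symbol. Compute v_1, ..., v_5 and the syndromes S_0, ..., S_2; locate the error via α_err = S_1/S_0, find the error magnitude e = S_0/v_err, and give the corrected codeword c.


S = (1, 9, 4), error at position 4, error magnitude e = 8, c = [3, 10, 7, 6, 9].

Step 1: column multipliers v_i = (∏_{j≠i}(α_i − α_j))^{−1} mod 11.
  i = 1 (α = 1): (1−5)(1−8)(1−9)(1−6) = (−4)·(−7)·(−8)·(−5) = 1120 ≡ 9, so v_1 = 9^{−1} = 5 (mod 11).
  i = 2 (α = 5): (5−1)(5−8)(5−9)(5−6) = 4·(−3)·(−4)·(−1) = −48 ≡ 7, so v_2 = 7^{−1} = 8 (mod 11).
  i = 3 (α = 8): (8−1)(8−5)(8−9)(8−6) = 7·3·(−1)·2 = −42 ≡ 2, so v_3 = 2^{−1} = 6 (mod 11).
  i = 4 (α = 9): (9−1)(9−5)(9−8)(9−6) = 8·4·1·3 = 96 ≡ 8, so v_4 = 8^{−1} = 7 (mod 11).
  i = 5 (α = 6): (6−1)(6−5)(6−8)(6−9) = 5·1·(−2)·(−3) = 30 ≡ 8, so v_5 = 8^{−1} = 7 (mod 11).
  v = [5, 8, 6, 7, 7].
Step 2: syndromes of r = [3, 10, 7, 3, 9] (all sums mod 11).
  S_0 = Σ v_i r_i = 5·3 + 8·10 + 6·7 + 7·3 + 7·9 = 221 ≡ 1.
  S_1 = Σ v_i α_i r_i = 5·1·3 + 8·5·10 + 6·8·7 + 7·9·3 + 7·6·9 = 1318 ≡ 9.
  α_i^2 mod 11 = [1, 3, 9, 4, 3].
  S_2 = Σ v_i α_i^2 r_i = 5·1·3 + 8·3·10 + 6·9·7 + 7·4·3 + 7·3·9 = 906 ≡ 4.
  S = (1, 9, 4) ≠ 0, so r is not a codeword (an error is present).
Step 3: locate the error. For a single error e at position i, S_ℓ = v_i·e·α_i^ℓ, so α_err = S_1/S_0.
  S_0^{−1} = 1^{−1} = 1 (mod 11), so α_err = 9·1 = 9 ≡ 9 = α_4. Error position i = 4.
  Consistency check: S_2/S_1 = 4·5 = 20 ≡ 9 = α_err ✓ (single-error assumption holds).
Step 4: error magnitude e = S_0/v_4 = S_0·∏_{j≠4}(α_4 − α_j) = 1·8 = 8 ≡ 8 (mod 11).
Step 5: correct position 4: c_4 = r_4 − e = 3 − 8 ≡ 6 (mod 11). Hence c = [3, 10, 7, 6, 9].
  Check: interpolating c through the α_i gives m(x) = 4 + 10·x (degree < 2) with m(α_i) = c_i for every i, so c is indeed a codeword.


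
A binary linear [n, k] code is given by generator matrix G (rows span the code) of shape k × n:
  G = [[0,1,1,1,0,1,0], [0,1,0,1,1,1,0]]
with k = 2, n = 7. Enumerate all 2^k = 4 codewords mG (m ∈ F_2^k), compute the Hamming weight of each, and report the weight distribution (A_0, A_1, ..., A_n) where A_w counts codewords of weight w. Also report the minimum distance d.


Weight distribution: A_0 = 1, A_2 = 1, A_4 = 2. Minimum distance d = 2.

Enumerate all 2^2 = 4 messages m ∈ F_2^2.
For each, compute codeword c = mG in F_2^7, then tally its weight.
  m = 00 → c = 0000000, weight = 0.
  m = 10 → c = 0111010, weight = 4.
  m = 01 → c = 0101110, weight = 4.
  m = 11 → c = 0010100, weight = 2.
Tally weights:
  weight 0: 1 codewords.
  weight 2: 1 codewords.
  weight 4: 2 codewords.
Minimum distance d = smallest w > 0 with A_w > 0 = 2.
Sanity: Σ A_w = 4 = 2^2 = 4 ✓.


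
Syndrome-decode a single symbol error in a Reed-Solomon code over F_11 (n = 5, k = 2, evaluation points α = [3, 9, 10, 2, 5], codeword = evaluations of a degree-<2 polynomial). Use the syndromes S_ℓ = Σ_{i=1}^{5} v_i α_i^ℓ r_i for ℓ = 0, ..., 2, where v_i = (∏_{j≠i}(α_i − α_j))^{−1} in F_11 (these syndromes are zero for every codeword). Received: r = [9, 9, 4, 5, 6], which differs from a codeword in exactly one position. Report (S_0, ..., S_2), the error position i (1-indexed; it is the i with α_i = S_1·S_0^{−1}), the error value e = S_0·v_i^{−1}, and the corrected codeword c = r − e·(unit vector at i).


S = (8, 6, 10), error at position 2, error magnitude e = 9, c = [9, 0, 4, 5, 6].

Step 1: column multipliers v_i = (∏_{j≠i}(α_i − α_j))^{−1} mod 11.
  i = 1 (α = 3): (3−9)(3−10)(3−2)(3−5) = (−6)·(−7)·1·(−2) = −84 ≡ 4, so v_1 = 4^{−1} = 3 (mod 11).
  i = 2 (α = 9): (9−3)(9−10)(9−2)(9−5) = 6·(−1)·7·4 = −168 ≡ 8, so v_2 = 8^{−1} = 7 (mod 11).
  i = 3 (α = 10): (10−3)(10−9)(10−2)(10−5) = 7·1·8·5 = 280 ≡ 5, so v_3 = 5^{−1} = 9 (mod 11).
  i = 4 (α = 2): (2−3)(2−9)(2−10)(2−5) = (−1)·(−7)·(−8)·(−3) = 168 ≡ 3, so v_4 = 3^{−1} = 4 (mod 11).
  i = 5 (α = 5): (5−3)(5−9)(5−10)(5−2) = 2·(−4)·(−5)·3 = 120 ≡ 10, so v_5 = 10^{−1} = 10 (mod 11).
  v = [3, 7, 9, 4, 10].
Step 2: syndromes of r = [9, 9, 4, 5, 6] (all sums mod 11).
  S_0 = Σ v_i r_i = 3·9 + 7·9 + 9·4 + 4·5 + 10·6 = 206 ≡ 8.
  S_1 = Σ v_i α_i r_i = 3·3·9 + 7·9·9 + 9·10·4 + 4·2·5 + 10·5·6 = 1348 ≡ 6.
  α_i^2 mod 11 = [9, 4, 1, 4, 3].
  S_2 = Σ v_i α_i^2 r_i = 3·9·9 + 7·4·9 + 9·1·4 + 4·4·5 + 10·3·6 = 791 ≡ 10.
  S = (8, 6, 10) ≠ 0, so r is not a codeword (an error is present).
Step 3: locate the error. For a single error e at position i, S_ℓ = v_i·e·α_i^ℓ, so α_err = S_1/S_0.
  S_0^{−1} = 8^{−1} = 7 (mod 11), so α_err = 6·7 = 42 ≡ 9 = α_2. Error position i = 2.
  Consistency check: S_2/S_1 = 10·2 = 20 ≡ 9 = α_err ✓ (single-error assumption holds).
Step 4: error magnitude e = S_0/v_2 = S_0·∏_{j≠2}(α_2 − α_j) = 8·8 = 64 ≡ 9 (mod 11).
Step 5: correct position 2: c_2 = r_2 − e = 9 − 9 ≡ 0 (mod 11). Hence c = [9, 0, 4, 5, 6].
  Check: interpolating c through the α_i gives m(x) = 8 + 4·x (degree < 2) with m(α_i) = c_i for every i, so c is indeed a codeword.


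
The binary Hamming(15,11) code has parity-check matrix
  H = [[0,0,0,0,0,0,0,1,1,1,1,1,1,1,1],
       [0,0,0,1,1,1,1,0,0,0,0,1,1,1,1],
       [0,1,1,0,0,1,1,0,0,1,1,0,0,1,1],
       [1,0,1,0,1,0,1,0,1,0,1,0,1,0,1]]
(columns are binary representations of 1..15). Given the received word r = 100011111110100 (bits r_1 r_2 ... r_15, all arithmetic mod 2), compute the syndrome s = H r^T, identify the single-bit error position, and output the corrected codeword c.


s = (1, 0, 0, 0)^T, error position = 8, corrected codeword c = 100011101110100

Compute s = H r^T mod 2 one row at a time:
  s_1 = 1 + 1 + 1 + 1 + 0 + 1 + 0 + 0 = 5 ≡ 1 (mod 2).
  s_2 = 0 + 1 + 1 + 1 + 0 + 1 + 0 + 0 = 4 ≡ 0 (mod 2).
  s_3 = 0 + 0 + 1 + 1 + 1 + 1 + 0 + 0 = 4 ≡ 0 (mod 2).
  s_4 = 1 + 0 + 1 + 1 + 1 + 1 + 1 + 0 = 6 ≡ 0 (mod 2).
s = (1, 0, 0, 0)^T — this equals column 8 of H (binary 1000), so error is at position 8.
Correct: flip bit 8 of r = 100011111110100 to get c = 100011101110100.


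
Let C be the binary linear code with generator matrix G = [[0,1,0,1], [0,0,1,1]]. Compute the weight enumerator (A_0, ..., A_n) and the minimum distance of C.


Weight distribution: A_0 = 1, A_2 = 3. Minimum distance d = 2.

Enumerate all 2^2 = 4 messages m ∈ F_2^2.
For each, compute codeword c = mG in F_2^4, then tally its weight.
  m = 00 → c = 0000, weight = 0.
  m = 10 → c = 0101, weight = 2.
  m = 01 → c = 0011, weight = 2.
  m = 11 → c = 0110, weight = 2.
Tally weights:
  weight 0: 1 codewords.
  weight 2: 3 codewords.
Minimum distance d = smallest w > 0 with A_w > 0 = 2.
Sanity: Σ A_w = 4 = 2^2 = 4 ✓.


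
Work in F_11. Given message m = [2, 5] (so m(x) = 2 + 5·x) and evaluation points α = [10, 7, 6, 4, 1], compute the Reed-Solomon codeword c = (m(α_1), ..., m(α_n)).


c = [8, 4, 10, 0, 7]

Message polynomial: m(x) = 2 + 5·x (mod 11).
For each evaluation point α_i, compute m(α_i) mod 11:
  α_1 = 10: Horner steps 5 → 8, so m(10) = 8.
  α_2 = 7: Horner steps 5 → 4, so m(7) = 4.
  α_3 = 6: Horner steps 5 → 10, so m(6) = 10.
  α_4 = 4: Horner steps 5 → 0, so m(4) = 0.
  α_5 = 1: Horner steps 5 → 7, so m(1) = 7.
Codeword c = [8, 4, 10, 0, 7] ∈ F_11^5.


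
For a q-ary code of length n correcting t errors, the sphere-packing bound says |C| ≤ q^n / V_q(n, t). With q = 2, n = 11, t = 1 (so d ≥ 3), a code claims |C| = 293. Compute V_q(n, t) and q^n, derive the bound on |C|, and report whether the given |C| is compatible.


V_q(n, t) = 12, q^n = 2048, Hamming bound = 170, |C| = 293 > bound (violated).

Step 1: Compute V_q(n, t) = Σ_{j=0}^1 C(n, j) (q−1)^j.
  j = 0: C(11,0)·(1)^0 = 1·1 = 1.
  j = 1: C(11,1)·(1)^1 = 11·1 = 11.
  V_q(n, t) = 1 + 11 = 12.
Step 2: q^n = 2^11 = 2048.
Step 3: Hamming bound ⌊q^n / V_q(n,t)⌋ = ⌊2048/12⌋ = 170.
Step 4: Compare |C| = 293 to 170: violated.
The claimed |C| lies above the Hamming bound, so no 2-ary code of length 11 with d ≥ 3 can have 293 codewords.


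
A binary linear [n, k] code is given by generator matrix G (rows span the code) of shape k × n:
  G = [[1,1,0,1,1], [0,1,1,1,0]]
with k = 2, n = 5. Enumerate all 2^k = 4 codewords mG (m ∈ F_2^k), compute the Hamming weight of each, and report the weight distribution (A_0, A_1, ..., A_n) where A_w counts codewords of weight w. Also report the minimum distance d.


Weight distribution: A_0 = 1, A_3 = 2, A_4 = 1. Minimum distance d = 3.

Enumerate all 2^2 = 4 messages m ∈ F_2^2.
For each, compute codeword c = mG in F_2^5, then tally its weight.
  m = 00 → c = 00000, weight = 0.
  m = 10 → c = 11011, weight = 4.
  m = 01 → c = 01110, weight = 3.
  m = 11 → c = 10101, weight = 3.
Tally weights:
  weight 0: 1 codewords.
  weight 3: 2 codewords.
  weight 4: 1 codewords.
Minimum distance d = smallest w > 0 with A_w > 0 = 3.
Sanity: Σ A_w = 4 = 2^2 = 4 ✓.


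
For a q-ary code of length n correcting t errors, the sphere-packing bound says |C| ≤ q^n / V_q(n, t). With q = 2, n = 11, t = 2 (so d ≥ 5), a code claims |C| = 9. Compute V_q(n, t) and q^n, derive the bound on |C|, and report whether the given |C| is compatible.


V_q(n, t) = 67, q^n = 2048, Hamming bound = 30, |C| = 9 ≤ bound (satisfied).

Step 1: Compute V_q(n, t) = Σ_{j=0}^2 C(n, j) (q−1)^j.
  j = 0: C(11,0)·(1)^0 = 1·1 = 1.
  j = 1: C(11,1)·(1)^1 = 11·1 = 11.
  j = 2: C(11,2)·(1)^2 = 55·1 = 55.
  V_q(n, t) = 1 + 11 + 55 = 67.
Step 2: q^n = 2^11 = 2048.
Step 3: Hamming bound ⌊q^n / V_q(n,t)⌋ = ⌊2048/67⌋ = 30.
Step 4: Compare |C| = 9 to 30: satisfied.
The claimed |C| lies below the Hamming bound.


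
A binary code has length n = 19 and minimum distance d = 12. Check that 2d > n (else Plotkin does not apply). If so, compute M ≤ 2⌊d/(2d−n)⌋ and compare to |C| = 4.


Plotkin bound M ≤ 4; given |C| = 4 ≤ bound (satisfied).

Check applicability: 2d = 24, n = 19.
2d − n = 5 > 0, so Plotkin applies.
Compute d/(2d−n) = 12/5 ≈ 2.4000.
⌊d/(2d−n)⌋ = 2.
Plotkin bound: M ≤ 2·2 = 4.
Given |C| = 4, check: satisfied.
This |C| is at the Plotkin bound.


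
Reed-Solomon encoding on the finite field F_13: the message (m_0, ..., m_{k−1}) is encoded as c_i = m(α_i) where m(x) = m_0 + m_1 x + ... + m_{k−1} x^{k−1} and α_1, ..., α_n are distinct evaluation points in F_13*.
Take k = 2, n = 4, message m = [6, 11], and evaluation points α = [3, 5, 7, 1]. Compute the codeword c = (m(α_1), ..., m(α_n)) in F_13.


c = [0, 9, 5, 4]

Message polynomial: m(x) = 6 + 11·x (mod 13).
For each evaluation point α_i, compute m(α_i) mod 13:
  α_1 = 3: Horner steps 11 → 0, so m(3) = 0.
  α_2 = 5: Horner steps 11 → 9, so m(5) = 9.
  α_3 = 7: Horner steps 11 → 5, so m(7) = 5.
  α_4 = 1: Horner steps 11 → 4, so m(1) = 4.
Codeword c = [0, 9, 5, 4] ∈ F_13^4.


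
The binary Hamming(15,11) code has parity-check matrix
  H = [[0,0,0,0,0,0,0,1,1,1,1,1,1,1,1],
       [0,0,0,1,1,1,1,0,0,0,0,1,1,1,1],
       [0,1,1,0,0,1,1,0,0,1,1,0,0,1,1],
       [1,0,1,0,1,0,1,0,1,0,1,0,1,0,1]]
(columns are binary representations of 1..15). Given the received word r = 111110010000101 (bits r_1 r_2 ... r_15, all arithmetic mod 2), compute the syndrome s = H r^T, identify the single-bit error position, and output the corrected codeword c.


s = (1, 0, 1, 1)^T, error position = 11, corrected codeword c = 111110010010101

Compute s = H r^T mod 2 one row at a time:
  s_1 = 1 + 0 + 0 + 0 + 0 + 1 + 0 + 1 = 3 ≡ 1 (mod 2).
  s_2 = 1 + 1 + 0 + 0 + 0 + 1 + 0 + 1 = 4 ≡ 0 (mod 2).
  s_3 = 1 + 1 + 0 + 0 + 0 + 0 + 0 + 1 = 3 ≡ 1 (mod 2).
  s_4 = 1 + 1 + 1 + 0 + 0 + 0 + 1 + 1 = 5 ≡ 1 (mod 2).
s = (1, 0, 1, 1)^T — this equals column 11 of H (binary 1011), so error is at position 11.
Correct: flip bit 11 of r = 111110010000101 to get c = 111110010010101.


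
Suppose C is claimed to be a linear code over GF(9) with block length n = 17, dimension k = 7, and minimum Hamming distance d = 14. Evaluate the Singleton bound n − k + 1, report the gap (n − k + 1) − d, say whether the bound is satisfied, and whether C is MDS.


Singleton RHS = n − k + 1 = 11, slack = -3, bound violated (no such code; not MDS).

Singleton bound: d ≤ n − k + 1.
Here n = 17, k = 7, so n − k + 1 = 11.
Given d = 14, check d ≤ 11: NO.
Slack = (n − k + 1) − d = -3.
The slack is negative: d = 14 exceeds n − k + 1 = 11 by 3, so the Singleton bound is violated and no linear [17, 7, 14]_9 code can exist. In particular it is not MDS (MDS requires d = n − k + 1 exactly).
Description: the claimed parameters are [17, 7, 14]_9; such a code would be impossible (violates the Singleton bound).


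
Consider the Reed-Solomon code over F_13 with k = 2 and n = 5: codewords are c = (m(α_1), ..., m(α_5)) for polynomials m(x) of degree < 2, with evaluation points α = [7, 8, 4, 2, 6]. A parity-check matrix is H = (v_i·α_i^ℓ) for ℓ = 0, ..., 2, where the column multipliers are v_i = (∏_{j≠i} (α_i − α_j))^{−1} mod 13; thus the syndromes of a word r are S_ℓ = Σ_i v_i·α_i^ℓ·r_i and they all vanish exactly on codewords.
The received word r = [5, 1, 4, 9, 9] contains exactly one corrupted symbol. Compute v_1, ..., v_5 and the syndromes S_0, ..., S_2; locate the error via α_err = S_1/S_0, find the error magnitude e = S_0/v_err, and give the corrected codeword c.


S = (6, 12, 11), error at position 4, error magnitude e = 10, c = [5, 1, 4, 12, 9].

Step 1: column multipliers v_i = (∏_{j≠i}(α_i − α_j))^{−1} mod 13.
  i = 1 (α = 7): (7−8)(7−4)(7−2)(7−6) = (−1)·3·5·1 = −15 ≡ 11, so v_1 = 11^{−1} = 6 (mod 13).
  i = 2 (α = 8): (8−7)(8−4)(8−2)(8−6) = 1·4·6·2 = 48 ≡ 9, so v_2 = 9^{−1} = 3 (mod 13).
  i = 3 (α = 4): (4−7)(4−8)(4−2)(4−6) = (−3)·(−4)·2·(−2) = −48 ≡ 4, so v_3 = 4^{−1} = 10 (mod 13).
  i = 4 (α = 2): (2−7)(2−8)(2−4)(2−6) = (−5)·(−6)·(−2)·(−4) = 240 ≡ 6, so v_4 = 6^{−1} = 11 (mod 13).
  i = 5 (α = 6): (6−7)(6−8)(6−4)(6−2) = (−1)·(−2)·2·4 = 16 ≡ 3, so v_5 = 3^{−1} = 9 (mod 13).
  v = [6, 3, 10, 11, 9].
Step 2: syndromes of r = [5, 1, 4, 9, 9] (all sums mod 13).
  S_0 = Σ v_i r_i = 6·5 + 3·1 + 10·4 + 11·9 + 9·9 = 253 ≡ 6.
  S_1 = Σ v_i α_i r_i = 6·7·5 + 3·8·1 + 10·4·4 + 11·2·9 + 9·6·9 = 1078 ≡ 12.
  α_i^2 mod 13 = [10, 12, 3, 4, 10].
  S_2 = Σ v_i α_i^2 r_i = 6·10·5 + 3·12·1 + 10·3·4 + 11·4·9 + 9·10·9 = 1662 ≡ 11.
  S = (6, 12, 11) ≠ 0, so r is not a codeword (an error is present).
Step 3: locate the error. For a single error e at position i, S_ℓ = v_i·e·α_i^ℓ, so α_err = S_1/S_0.
  S_0^{−1} = 6^{−1} = 11 (mod 13), so α_err = 12·11 = 132 ≡ 2 = α_4. Error position i = 4.
  Consistency check: S_2/S_1 = 11·12 = 132 ≡ 2 = α_err ✓ (single-error assumption holds).
Step 4: error magnitude e = S_0/v_4 = S_0·∏_{j≠4}(α_4 − α_j) = 6·6 = 36 ≡ 10 (mod 13).
Step 5: correct position 4: c_4 = r_4 − e = 9 − 10 ≡ 12 (mod 13). Hence c = [5, 1, 4, 12, 9].
  Check: interpolating c through the α_i gives m(x) = 7 + 9·x (degree < 2) with m(α_i) = c_i for every i, so c is indeed a codeword.


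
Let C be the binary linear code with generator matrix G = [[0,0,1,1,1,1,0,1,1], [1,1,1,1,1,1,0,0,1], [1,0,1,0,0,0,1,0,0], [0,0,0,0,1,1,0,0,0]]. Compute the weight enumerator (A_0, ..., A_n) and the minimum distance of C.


Weight distribution: A_0 = 1, A_2 = 1, A_3 = 2, A_4 = 3, A_5 = 4, A_6 = 3, A_7 = 2. Minimum distance d = 2.

Enumerate all 2^4 = 16 messages m ∈ F_2^4.
For each, compute codeword c = mG in F_2^9, then tally its weight.
  m = 0000 → c = 000000000, weight = 0.
  m = 1000 → c = 001111011, weight = 6.
  m = 0100 → c = 111111001, weight = 7.
  m = 1100 → c = 110000010, weight = 3.
  m = 0010 → c = 101000100, weight = 3.
  m = 1010 → c = 100111111, weight = 7.
  m = 0110 → c = 010111101, weight = 6.
  m = 1110 → c = 011000110, weight = 4.
  m = 0001 → c = 000011000, weight = 2.
  m = 1001 → c = 001100011, weight = 4.
  m = 0101 → c = 111100001, weight = 5.
  m = 1101 → c = 110011010, weight = 5.
  m = 0011 → c = 101011100, weight = 5.
  m = 1011 → c = 100100111, weight = 5.
  m = 0111 → c = 010100101, weight = 4.
  m = 1111 → c = 011011110, weight = 6.
Tally weights:
  weight 0: 1 codewords.
  weight 2: 1 codewords.
  weight 3: 2 codewords.
  weight 4: 3 codewords.
  weight 5: 4 codewords.
  weight 6: 3 codewords.
  weight 7: 2 codewords.
Minimum distance d = smallest w > 0 with A_w > 0 = 2.
Sanity: Σ A_w = 16 = 2^4 = 16 ✓.


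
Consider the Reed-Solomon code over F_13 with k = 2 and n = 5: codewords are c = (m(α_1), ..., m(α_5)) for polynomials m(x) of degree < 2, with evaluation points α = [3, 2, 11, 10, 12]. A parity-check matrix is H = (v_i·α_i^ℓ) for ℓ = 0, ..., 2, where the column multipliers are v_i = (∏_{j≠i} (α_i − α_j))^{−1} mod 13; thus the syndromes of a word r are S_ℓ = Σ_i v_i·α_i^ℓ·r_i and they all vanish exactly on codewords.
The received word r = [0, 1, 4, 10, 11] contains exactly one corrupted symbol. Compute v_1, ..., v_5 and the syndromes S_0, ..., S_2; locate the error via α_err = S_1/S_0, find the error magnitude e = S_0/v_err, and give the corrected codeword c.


S = (12, 11, 9), error at position 2, error magnitude e = 8, c = [0, 6, 4, 10, 11].

Step 1: column multipliers v_i = (∏_{j≠i}(α_i − α_j))^{−1} mod 13.
  i = 1 (α = 3): (3−2)(3−11)(3−10)(3−12) = 1·(−8)·(−7)·(−9) = −504 ≡ 3, so v_1 = 3^{−1} = 9 (mod 13).
  i = 2 (α = 2): (2−3)(2−11)(2−10)(2−12) = (−1)·(−9)·(−8)·(−10) = 720 ≡ 5, so v_2 = 5^{−1} = 8 (mod 13).
  i = 3 (α = 11): (11−3)(11−2)(11−10)(11−12) = 8·9·1·(−1) = −72 ≡ 6, so v_3 = 6^{−1} = 11 (mod 13).
  i = 4 (α = 10): (10−3)(10−2)(10−11)(10−12) = 7·8·(−1)·(−2) = 112 ≡ 8, so v_4 = 8^{−1} = 5 (mod 13).
  i = 5 (α = 12): (12−3)(12−2)(12−11)(12−10) = 9·10·1·2 = 180 ≡ 11, so v_5 = 11^{−1} = 6 (mod 13).
  v = [9, 8, 11, 5, 6].
Step 2: syndromes of r = [0, 1, 4, 10, 11] (all sums mod 13).
  S_0 = Σ v_i r_i = 9·0 + 8·1 + 11·4 + 5·10 + 6·11 = 168 ≡ 12.
  S_1 = Σ v_i α_i r_i = 9·3·0 + 8·2·1 + 11·11·4 + 5·10·10 + 6·12·11 = 1792 ≡ 11.
  α_i^2 mod 13 = [9, 4, 4, 9, 1].
  S_2 = Σ v_i α_i^2 r_i = 9·9·0 + 8·4·1 + 11·4·4 + 5·9·10 + 6·1·11 = 724 ≡ 9.
  S = (12, 11, 9) ≠ 0, so r is not a codeword (an error is present).
Step 3: locate the error. For a single error e at position i, S_ℓ = v_i·e·α_i^ℓ, so α_err = S_1/S_0.
  S_0^{−1} = 12^{−1} = 12 (mod 13), so α_err = 11·12 = 132 ≡ 2 = α_2. Error position i = 2.
  Consistency check: S_2/S_1 = 9·6 = 54 ≡ 2 = α_err ✓ (single-error assumption holds).
Step 4: error magnitude e = S_0/v_2 = S_0·∏_{j≠2}(α_2 − α_j) = 12·5 = 60 ≡ 8 (mod 13).
Step 5: correct position 2: c_2 = r_2 − e = 1 − 8 ≡ 6 (mod 13). Hence c = [0, 6, 4, 10, 11].
  Check: interpolating c through the α_i gives m(x) = 5 + 7·x (degree < 2) with m(α_i) = c_i for every i, so c is indeed a codeword.


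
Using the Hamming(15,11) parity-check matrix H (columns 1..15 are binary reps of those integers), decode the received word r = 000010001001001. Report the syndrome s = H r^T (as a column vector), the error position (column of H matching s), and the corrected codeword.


s = (1, 1, 1, 1)^T, error position = 15, corrected codeword c = 000010001001000

Compute s = H r^T mod 2 one row at a time:
  s_1 = 0 + 1 + 0 + 0 + 1 + 0 + 0 + 1 = 3 ≡ 1 (mod 2).
  s_2 = 0 + 1 + 0 + 0 + 1 + 0 + 0 + 1 = 3 ≡ 1 (mod 2).
  s_3 = 0 + 0 + 0 + 0 + 0 + 0 + 0 + 1 = 1 ≡ 1 (mod 2).
  s_4 = 0 + 0 + 1 + 0 + 1 + 0 + 0 + 1 = 3 ≡ 1 (mod 2).
s = (1, 1, 1, 1)^T — this equals column 15 of H (binary 1111), so error is at position 15.
Correct: flip bit 15 of r = 000010001001001 to get c = 000010001001000.


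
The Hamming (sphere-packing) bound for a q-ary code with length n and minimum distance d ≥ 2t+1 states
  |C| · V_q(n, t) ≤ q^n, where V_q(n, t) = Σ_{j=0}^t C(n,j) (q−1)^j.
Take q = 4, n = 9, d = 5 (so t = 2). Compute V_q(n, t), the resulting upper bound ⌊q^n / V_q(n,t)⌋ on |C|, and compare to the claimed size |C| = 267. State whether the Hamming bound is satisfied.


V_q(n, t) = 352, q^n = 262144, Hamming bound = 744, |C| = 267 ≤ bound (satisfied).

Step 1: Compute V_q(n, t) = Σ_{j=0}^2 C(n, j) (q−1)^j.
  j = 0: C(9,0)·(3)^0 = 1·1 = 1.
  j = 1: C(9,1)·(3)^1 = 9·3 = 27.
  j = 2: C(9,2)·(3)^2 = 36·9 = 324.
  V_q(n, t) = 1 + 27 + 324 = 352.
Step 2: q^n = 4^9 = 262144.
Step 3: Hamming bound ⌊q^n / V_q(n,t)⌋ = ⌊262144/352⌋ = 744.
Step 4: Compare |C| = 267 to 744: satisfied.
The claimed |C| lies below the Hamming bound.


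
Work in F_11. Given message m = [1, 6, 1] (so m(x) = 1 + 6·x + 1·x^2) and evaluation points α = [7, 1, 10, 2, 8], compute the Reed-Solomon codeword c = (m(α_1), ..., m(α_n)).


c = [4, 8, 7, 6, 3]

Message polynomial: m(x) = 1 + 6·x + 1·x^2 (mod 11).
For each evaluation point α_i, compute m(α_i) mod 11:
  α_1 = 7: Horner steps 1 → 2 → 4, so m(7) = 4.
  α_2 = 1: Horner steps 1 → 7 → 8, so m(1) = 8.
  α_3 = 10: Horner steps 1 → 5 → 7, so m(10) = 7.
  α_4 = 2: Horner steps 1 → 8 → 6, so m(2) = 6.
  α_5 = 8: Horner steps 1 → 3 → 3, so m(8) = 3.
Codeword c = [4, 8, 7, 6, 3] ∈ F_11^5.


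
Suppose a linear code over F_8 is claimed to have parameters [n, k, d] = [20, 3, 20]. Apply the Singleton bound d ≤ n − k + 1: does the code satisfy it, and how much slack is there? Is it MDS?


Singleton RHS = n − k + 1 = 18, slack = -2, bound violated (no such code; not MDS).

Singleton bound: d ≤ n − k + 1.
Here n = 20, k = 3, so n − k + 1 = 18.
Given d = 20, check d ≤ 18: NO.
Slack = (n − k + 1) − d = -2.
The slack is negative: d = 20 exceeds n − k + 1 = 18 by 2, so the Singleton bound is violated and no linear [20, 3, 20]_8 code can exist. In particular it is not MDS (MDS requires d = n − k + 1 exactly).
Description: the claimed parameters are [20, 3, 20]_8; such a code would be impossible (violates the Singleton bound).


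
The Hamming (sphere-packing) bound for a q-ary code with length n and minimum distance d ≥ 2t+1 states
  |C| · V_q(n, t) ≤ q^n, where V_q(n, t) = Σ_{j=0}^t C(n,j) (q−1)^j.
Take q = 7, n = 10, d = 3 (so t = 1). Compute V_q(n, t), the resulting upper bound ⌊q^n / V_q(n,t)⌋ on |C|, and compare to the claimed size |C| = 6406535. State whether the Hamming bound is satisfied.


V_q(n, t) = 61, q^n = 282475249, Hamming bound = 4630741, |C| = 6406535 > bound (violated).

Step 1: Compute V_q(n, t) = Σ_{j=0}^1 C(n, j) (q−1)^j.
  j = 0: C(10,0)·(6)^0 = 1·1 = 1.
  j = 1: C(10,1)·(6)^1 = 10·6 = 60.
  V_q(n, t) = 1 + 60 = 61.
Step 2: q^n = 7^10 = 282475249.
Step 3: Hamming bound ⌊q^n / V_q(n,t)⌋ = ⌊282475249/61⌋ = 4630741.
Step 4: Compare |C| = 6406535 to 4630741: violated.
The claimed |C| lies above the Hamming bound, so no 7-ary code of length 10 with d ≥ 3 can have 6406535 codewords.


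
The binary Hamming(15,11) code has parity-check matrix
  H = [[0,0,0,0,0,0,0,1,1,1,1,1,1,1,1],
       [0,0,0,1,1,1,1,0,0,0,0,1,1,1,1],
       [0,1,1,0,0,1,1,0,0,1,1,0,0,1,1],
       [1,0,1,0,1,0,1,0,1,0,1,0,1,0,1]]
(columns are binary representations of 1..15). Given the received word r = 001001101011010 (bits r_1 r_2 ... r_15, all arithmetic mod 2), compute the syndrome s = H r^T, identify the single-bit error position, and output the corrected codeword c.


s = (0, 0, 1, 0)^T, error position = 2, corrected codeword c = 011001101011010

Compute s = H r^T mod 2 one row at a time:
  s_1 = 0 + 1 + 0 + 1 + 1 + 0 + 1 + 0 = 4 ≡ 0 (mod 2).
  s_2 = 0 + 0 + 1 + 1 + 1 + 0 + 1 + 0 = 4 ≡ 0 (mod 2).
  s_3 = 0 + 1 + 1 + 1 + 0 + 1 + 1 + 0 = 5 ≡ 1 (mod 2).
  s_4 = 0 + 1 + 0 + 1 + 1 + 1 + 0 + 0 = 4 ≡ 0 (mod 2).
s = (0, 0, 1, 0)^T — this equals column 2 of H (binary 0010), so error is at position 2.
Correct: flip bit 2 of r = 001001101011010 to get c = 011001101011010.


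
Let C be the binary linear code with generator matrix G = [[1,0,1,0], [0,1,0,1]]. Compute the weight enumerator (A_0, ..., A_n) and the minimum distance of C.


Weight distribution: A_0 = 1, A_2 = 2, A_4 = 1. Minimum distance d = 2.

Enumerate all 2^2 = 4 messages m ∈ F_2^2.
For each, compute codeword c = mG in F_2^4, then tally its weight.
  m = 00 → c = 0000, weight = 0.
  m = 10 → c = 1010, weight = 2.
  m = 01 → c = 0101, weight = 2.
  m = 11 → c = 1111, weight = 4.
Tally weights:
  weight 0: 1 codewords.
  weight 2: 2 codewords.
  weight 4: 1 codewords.
Minimum distance d = smallest w > 0 with A_w > 0 = 2.
Sanity: Σ A_w = 4 = 2^2 = 4 ✓.


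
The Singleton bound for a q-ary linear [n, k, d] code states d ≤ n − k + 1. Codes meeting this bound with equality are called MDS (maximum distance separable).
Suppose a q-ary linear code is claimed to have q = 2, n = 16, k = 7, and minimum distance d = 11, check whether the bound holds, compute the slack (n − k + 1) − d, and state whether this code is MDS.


Singleton RHS = n − k + 1 = 10, slack = -1, bound violated (no such code; not MDS).

Singleton bound: d ≤ n − k + 1.
Here n = 16, k = 7, so n − k + 1 = 10.
Given d = 11, check d ≤ 10: NO.
Slack = (n − k + 1) − d = -1.
The slack is negative: d = 11 exceeds n − k + 1 = 10 by 1, so the Singleton bound is violated and no linear [16, 7, 11]_2 code can exist. In particular it is not MDS (MDS requires d = n − k + 1 exactly).
Description: the claimed parameters are [16, 7, 11]_2; such a code would be impossible (violates the Singleton bound).


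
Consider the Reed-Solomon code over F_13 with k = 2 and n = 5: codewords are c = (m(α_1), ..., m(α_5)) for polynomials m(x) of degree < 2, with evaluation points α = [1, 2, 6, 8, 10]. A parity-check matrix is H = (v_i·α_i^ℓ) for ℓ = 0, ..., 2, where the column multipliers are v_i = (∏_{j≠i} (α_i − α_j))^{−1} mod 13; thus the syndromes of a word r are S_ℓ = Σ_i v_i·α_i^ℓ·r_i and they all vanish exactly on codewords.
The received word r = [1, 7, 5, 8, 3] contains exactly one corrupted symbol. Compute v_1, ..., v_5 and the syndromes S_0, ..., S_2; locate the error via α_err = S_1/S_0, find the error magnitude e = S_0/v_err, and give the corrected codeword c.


S = (4, 6, 9), error at position 4, error magnitude e = 4, c = [1, 7, 5, 4, 3].

Step 1: column multipliers v_i = (∏_{j≠i}(α_i − α_j))^{−1} mod 13.
  i = 1 (α = 1): (1−2)(1−6)(1−8)(1−10) = (−1)·(−5)·(−7)·(−9) = 315 ≡ 3, so v_1 = 3^{−1} = 9 (mod 13).
  i = 2 (α = 2): (2−1)(2−6)(2−8)(2−10) = 1·(−4)·(−6)·(−8) = −192 ≡ 3, so v_2 = 3^{−1} = 9 (mod 13).
  i = 3 (α = 6): (6−1)(6−2)(6−8)(6−10) = 5·4·(−2)·(−4) = 160 ≡ 4, so v_3 = 4^{−1} = 10 (mod 13).
  i = 4 (α = 8): (8−1)(8−2)(8−6)(8−10) = 7·6·2·(−2) = −168 ≡ 1, so v_4 = 1^{−1} = 1 (mod 13).
  i = 5 (α = 10): (10−1)(10−2)(10−6)(10−8) = 9·8·4·2 = 576 ≡ 4, so v_5 = 4^{−1} = 10 (mod 13).
  v = [9, 9, 10, 1, 10].
Step 2: syndromes of r = [1, 7, 5, 8, 3] (all sums mod 13).
  S_0 = Σ v_i r_i = 9·1 + 9·7 + 10·5 + 1·8 + 10·3 = 160 ≡ 4.
  S_1 = Σ v_i α_i r_i = 9·1·1 + 9·2·7 + 10·6·5 + 1·8·8 + 10·10·3 = 799 ≡ 6.
  α_i^2 mod 13 = [1, 4, 10, 12, 9].
  S_2 = Σ v_i α_i^2 r_i = 9·1·1 + 9·4·7 + 10·10·5 + 1·12·8 + 10·9·3 = 1127 ≡ 9.
  S = (4, 6, 9) ≠ 0, so r is not a codeword (an error is present).
Step 3: locate the error. For a single error e at position i, S_ℓ = v_i·e·α_i^ℓ, so α_err = S_1/S_0.
  S_0^{−1} = 4^{−1} = 10 (mod 13), so α_err = 6·10 = 60 ≡ 8 = α_4. Error position i = 4.
  Consistency check: S_2/S_1 = 9·11 = 99 ≡ 8 = α_err ✓ (single-error assumption holds).
Step 4: error magnitude e = S_0/v_4 = S_0·∏_{j≠4}(α_4 − α_j) = 4·1 = 4 ≡ 4 (mod 13).
Step 5: correct position 4: c_4 = r_4 − e = 8 − 4 ≡ 4 (mod 13). Hence c = [1, 7, 5, 4, 3].
  Check: interpolating c through the α_i gives m(x) = 8 + 6·x (degree < 2) with m(α_i) = c_i for every i, so c is indeed a codeword.


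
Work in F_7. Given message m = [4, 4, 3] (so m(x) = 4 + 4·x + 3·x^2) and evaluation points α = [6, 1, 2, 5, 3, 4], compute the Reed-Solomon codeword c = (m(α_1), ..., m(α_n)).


c = [3, 4, 3, 1, 1, 5]

Message polynomial: m(x) = 4 + 4·x + 3·x^2 (mod 7).
For each evaluation point α_i, compute m(α_i) mod 7:
  α_1 = 6: Horner steps 3 → 1 → 3, so m(6) = 3.
  α_2 = 1: Horner steps 3 → 0 → 4, so m(1) = 4.
  α_3 = 2: Horner steps 3 → 3 → 3, so m(2) = 3.
  α_4 = 5: Horner steps 3 → 5 → 1, so m(5) = 1.
  α_5 = 3: Horner steps 3 → 6 → 1, so m(3) = 1.
  α_6 = 4: Horner steps 3 → 2 → 5, so m(4) = 5.
Codeword c = [3, 4, 3, 1, 1, 5] ∈ F_7^6.


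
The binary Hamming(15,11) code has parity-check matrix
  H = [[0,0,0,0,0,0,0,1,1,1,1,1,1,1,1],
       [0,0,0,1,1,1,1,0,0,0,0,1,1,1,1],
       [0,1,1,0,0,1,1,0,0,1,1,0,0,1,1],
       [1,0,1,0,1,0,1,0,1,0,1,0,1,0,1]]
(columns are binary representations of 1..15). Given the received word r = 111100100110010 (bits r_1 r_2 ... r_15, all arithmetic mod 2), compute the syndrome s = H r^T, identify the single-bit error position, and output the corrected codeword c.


s = (1, 1, 0, 0)^T, error position = 12, corrected codeword c = 111100100111010

Compute s = H r^T mod 2 one row at a time:
  s_1 = 0 + 0 + 1 + 1 + 0 + 0 + 1 + 0 = 3 ≡ 1 (mod 2).
  s_2 = 1 + 0 + 0 + 1 + 0 + 0 + 1 + 0 = 3 ≡ 1 (mod 2).
  s_3 = 1 + 1 + 0 + 1 + 1 + 1 + 1 + 0 = 6 ≡ 0 (mod 2).
  s_4 = 1 + 1 + 0 + 1 + 0 + 1 + 0 + 0 = 4 ≡ 0 (mod 2).
s = (1, 1, 0, 0)^T — this equals column 12 of H (binary 1100), so error is at position 12.
Correct: flip bit 12 of r = 111100100110010 to get c = 111100100111010.


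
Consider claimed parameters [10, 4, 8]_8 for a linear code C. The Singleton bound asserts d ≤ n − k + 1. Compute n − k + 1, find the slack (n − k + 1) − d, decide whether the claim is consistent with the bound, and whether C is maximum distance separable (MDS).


Singleton RHS = n − k + 1 = 7, slack = -1, bound violated (no such code; not MDS).

Singleton bound: d ≤ n − k + 1.
Here n = 10, k = 4, so n − k + 1 = 7.
Given d = 8, check d ≤ 7: NO.
Slack = (n − k + 1) − d = -1.
The slack is negative: d = 8 exceeds n − k + 1 = 7 by 1, so the Singleton bound is violated and no linear [10, 4, 8]_8 code can exist. In particular it is not MDS (MDS requires d = n − k + 1 exactly).
Description: the claimed parameters are [10, 4, 8]_8; such a code would be impossible (violates the Singleton bound).


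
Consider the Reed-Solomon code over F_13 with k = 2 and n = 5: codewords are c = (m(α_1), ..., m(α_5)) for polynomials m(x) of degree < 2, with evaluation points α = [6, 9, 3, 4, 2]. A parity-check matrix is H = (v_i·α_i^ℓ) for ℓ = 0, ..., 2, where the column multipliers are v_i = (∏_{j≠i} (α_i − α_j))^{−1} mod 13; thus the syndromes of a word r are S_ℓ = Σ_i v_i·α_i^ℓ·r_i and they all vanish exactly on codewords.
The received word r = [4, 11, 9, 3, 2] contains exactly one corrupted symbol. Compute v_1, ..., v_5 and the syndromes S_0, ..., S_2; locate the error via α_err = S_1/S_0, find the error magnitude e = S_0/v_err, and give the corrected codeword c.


S = (2, 5, 6), error at position 2, error magnitude e = 12, c = [4, 12, 9, 3, 2].

Step 1: column multipliers v_i = (∏_{j≠i}(α_i − α_j))^{−1} mod 13.
  i = 1 (α = 6): (6−9)(6−3)(6−4)(6−2) = (−3)·3·2·4 = −72 ≡ 6, so v_1 = 6^{−1} = 11 (mod 13).
  i = 2 (α = 9): (9−6)(9−3)(9−4)(9−2) = 3·6·5·7 = 630 ≡ 6, so v_2 = 6^{−1} = 11 (mod 13).
  i = 3 (α = 3): (3−6)(3−9)(3−4)(3−2) = (−3)·(−6)·(−1)·1 = −18 ≡ 8, so v_3 = 8^{−1} = 5 (mod 13).
  i = 4 (α = 4): (4−6)(4−9)(4−3)(4−2) = (−2)·(−5)·1·2 = 20 ≡ 7, so v_4 = 7^{−1} = 2 (mod 13).
  i = 5 (α = 2): (2−6)(2−9)(2−3)(2−4) = (−4)·(−7)·(−1)·(−2) = 56 ≡ 4, so v_5 = 4^{−1} = 10 (mod 13).
  v = [11, 11, 5, 2, 10].
Step 2: syndromes of r = [4, 11, 9, 3, 2] (all sums mod 13).
  S_0 = Σ v_i r_i = 11·4 + 11·11 + 5·9 + 2·3 + 10·2 = 236 ≡ 2.
  S_1 = Σ v_i α_i r_i = 11·6·4 + 11·9·11 + 5·3·9 + 2·4·3 + 10·2·2 = 1552 ≡ 5.
  α_i^2 mod 13 = [10, 3, 9, 3, 4].
  S_2 = Σ v_i α_i^2 r_i = 11·10·4 + 11·3·11 + 5·9·9 + 2·3·3 + 10·4·2 = 1306 ≡ 6.
  S = (2, 5, 6) ≠ 0, so r is not a codeword (an error is present).
Step 3: locate the error. For a single error e at position i, S_ℓ = v_i·e·α_i^ℓ, so α_err = S_1/S_0.
  S_0^{−1} = 2^{−1} = 7 (mod 13), so α_err = 5·7 = 35 ≡ 9 = α_2. Error position i = 2.
  Consistency check: S_2/S_1 = 6·8 = 48 ≡ 9 = α_err ✓ (single-error assumption holds).
Step 4: error magnitude e = S_0/v_2 = S_0·∏_{j≠2}(α_2 − α_j) = 2·6 = 12 ≡ 12 (mod 13).
Step 5: correct position 2: c_2 = r_2 − e = 11 − 12 ≡ 12 (mod 13). Hence c = [4, 12, 9, 3, 2].
  Check: interpolating c through the α_i gives m(x) = 1 + 7·x (degree < 2) with m(α_i) = c_i for every i, so c is indeed a codeword.


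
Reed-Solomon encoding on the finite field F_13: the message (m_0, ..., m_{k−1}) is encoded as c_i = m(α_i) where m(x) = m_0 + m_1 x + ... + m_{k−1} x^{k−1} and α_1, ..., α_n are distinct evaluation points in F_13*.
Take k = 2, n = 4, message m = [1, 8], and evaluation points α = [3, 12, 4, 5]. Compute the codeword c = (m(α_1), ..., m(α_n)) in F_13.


c = [12, 6, 7, 2]

Message polynomial: m(x) = 1 + 8·x (mod 13).
For each evaluation point α_i, compute m(α_i) mod 13:
  α_1 = 3: Horner steps 8 → 12, so m(3) = 12.
  α_2 = 12: Horner steps 8 → 6, so m(12) = 6.
  α_3 = 4: Horner steps 8 → 7, so m(4) = 7.
  α_4 = 5: Horner steps 8 → 2, so m(5) = 2.
Codeword c = [12, 6, 7, 2] ∈ F_13^4.


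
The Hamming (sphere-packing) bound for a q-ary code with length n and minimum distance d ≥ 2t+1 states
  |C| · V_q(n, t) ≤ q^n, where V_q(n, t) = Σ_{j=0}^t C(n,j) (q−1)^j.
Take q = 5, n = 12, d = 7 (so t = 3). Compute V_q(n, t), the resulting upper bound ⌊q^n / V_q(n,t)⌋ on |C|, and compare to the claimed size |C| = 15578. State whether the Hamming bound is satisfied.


V_q(n, t) = 15185, q^n = 244140625, Hamming bound = 16077, |C| = 15578 ≤ bound (satisfied).

Step 1: Compute V_q(n, t) = Σ_{j=0}^3 C(n, j) (q−1)^j.
  j = 0: C(12,0)·(4)^0 = 1·1 = 1.
  j = 1: C(12,1)·(4)^1 = 12·4 = 48.
  j = 2: C(12,2)·(4)^2 = 66·16 = 1056.
  j = 3: C(12,3)·(4)^3 = 220·64 = 14080.
  V_q(n, t) = 1 + 48 + 1056 + 14080 = 15185.
Step 2: q^n = 5^12 = 244140625.
Step 3: Hamming bound ⌊q^n / V_q(n,t)⌋ = ⌊244140625/15185⌋ = 16077.
Step 4: Compare |C| = 15578 to 16077: satisfied.
The claimed |C| lies below the Hamming bound.


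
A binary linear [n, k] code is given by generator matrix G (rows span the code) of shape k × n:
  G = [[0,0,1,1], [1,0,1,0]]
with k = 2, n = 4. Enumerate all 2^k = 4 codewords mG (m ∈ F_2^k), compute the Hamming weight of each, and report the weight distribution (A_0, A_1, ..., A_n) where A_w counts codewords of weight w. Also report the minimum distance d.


Weight distribution: A_0 = 1, A_2 = 3. Minimum distance d = 2.

Enumerate all 2^2 = 4 messages m ∈ F_2^2.
For each, compute codeword c = mG in F_2^4, then tally its weight.
  m = 00 → c = 0000, weight = 0.
  m = 10 → c = 0011, weight = 2.
  m = 01 → c = 1010, weight = 2.
  m = 11 → c = 1001, weight = 2.
Tally weights:
  weight 0: 1 codewords.
  weight 2: 3 codewords.
Minimum distance d = smallest w > 0 with A_w > 0 = 2.
Sanity: Σ A_w = 4 = 2^2 = 4 ✓.


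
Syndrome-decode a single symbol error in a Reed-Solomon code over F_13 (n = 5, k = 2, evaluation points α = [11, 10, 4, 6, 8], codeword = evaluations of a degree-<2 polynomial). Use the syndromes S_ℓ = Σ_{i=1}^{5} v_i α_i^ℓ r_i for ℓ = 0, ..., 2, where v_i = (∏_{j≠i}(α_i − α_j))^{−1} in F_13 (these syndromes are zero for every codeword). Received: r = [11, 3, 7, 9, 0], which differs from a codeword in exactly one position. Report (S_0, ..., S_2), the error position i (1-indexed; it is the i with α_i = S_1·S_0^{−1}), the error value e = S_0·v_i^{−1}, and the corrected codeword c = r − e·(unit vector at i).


S = (7, 3, 5), error at position 4, error magnitude e = 12, c = [11, 3, 7, 10, 0].

Step 1: column multipliers v_i = (∏_{j≠i}(α_i − α_j))^{−1} mod 13.
  i = 1 (α = 11): (11−10)(11−4)(11−6)(11−8) = 1·7·5·3 = 105 ≡ 1, so v_1 = 1^{−1} = 1 (mod 13).
  i = 2 (α = 10): (10−11)(10−4)(10−6)(10−8) = (−1)·6·4·2 = −48 ≡ 4, so v_2 = 4^{−1} = 10 (mod 13).
  i = 3 (α = 4): (4−11)(4−10)(4−6)(4−8) = (−7)·(−6)·(−2)·(−4) = 336 ≡ 11, so v_3 = 11^{−1} = 6 (mod 13).
  i = 4 (α = 6): (6−11)(6−10)(6−4)(6−8) = (−5)·(−4)·2·(−2) = −80 ≡ 11, so v_4 = 11^{−1} = 6 (mod 13).
  i = 5 (α = 8): (8−11)(8−10)(8−4)(8−6) = (−3)·(−2)·4·2 = 48 ≡ 9, so v_5 = 9^{−1} = 3 (mod 13).
  v = [1, 10, 6, 6, 3].
Step 2: syndromes of r = [11, 3, 7, 9, 0] (all sums mod 13).
  S_0 = Σ v_i r_i = 1·11 + 10·3 + 6·7 + 6·9 + 3·0 = 137 ≡ 7.
  S_1 = Σ v_i α_i r_i = 1·11·11 + 10·10·3 + 6·4·7 + 6·6·9 + 3·8·0 = 913 ≡ 3.
  α_i^2 mod 13 = [4, 9, 3, 10, 12].
  S_2 = Σ v_i α_i^2 r_i = 1·4·11 + 10·9·3 + 6·3·7 + 6·10·9 + 3·12·0 = 980 ≡ 5.
  S = (7, 3, 5) ≠ 0, so r is not a codeword (an error is present).
Step 3: locate the error. For a single error e at position i, S_ℓ = v_i·e·α_i^ℓ, so α_err = S_1/S_0.
  S_0^{−1} = 7^{−1} = 2 (mod 13), so α_err = 3·2 = 6 ≡ 6 = α_4. Error position i = 4.
  Consistency check: S_2/S_1 = 5·9 = 45 ≡ 6 = α_err ✓ (single-error assumption holds).
Step 4: error magnitude e = S_0/v_4 = S_0·∏_{j≠4}(α_4 − α_j) = 7·11 = 77 ≡ 12 (mod 13).
Step 5: correct position 4: c_4 = r_4 − e = 9 − 12 ≡ 10 (mod 13). Hence c = [11, 3, 7, 10, 0].
  Check: interpolating c through the α_i gives m(x) = 1 + 8·x (degree < 2) with m(α_i) = c_i for every i, so c is indeed a codeword.
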